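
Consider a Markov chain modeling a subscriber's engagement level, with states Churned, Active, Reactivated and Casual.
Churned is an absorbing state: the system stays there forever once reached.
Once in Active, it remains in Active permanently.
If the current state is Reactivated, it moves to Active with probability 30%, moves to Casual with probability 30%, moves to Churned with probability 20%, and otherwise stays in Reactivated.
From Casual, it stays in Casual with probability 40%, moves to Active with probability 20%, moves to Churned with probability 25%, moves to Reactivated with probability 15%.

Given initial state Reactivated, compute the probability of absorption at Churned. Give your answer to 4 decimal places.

Let h(s) be the probability of absorption at Churned starting from transient state s. Then h(Churned) = 1 and h(Active) = 0. By first-step analysis:
h(Reactivated) = 0.2·1 + 0.3·0 + 0.2·h(Reactivated) + 0.3·h(Casual)
h(Casual) = 0.25·1 + 0.2·0 + 0.15·h(Reactivated) + 0.4·h(Casual)
Solving: h(Reactivated) = 0.4483, h(Casual) = 0.5287.
Starting from Reactivated, the probability is 0.4483.

0.4483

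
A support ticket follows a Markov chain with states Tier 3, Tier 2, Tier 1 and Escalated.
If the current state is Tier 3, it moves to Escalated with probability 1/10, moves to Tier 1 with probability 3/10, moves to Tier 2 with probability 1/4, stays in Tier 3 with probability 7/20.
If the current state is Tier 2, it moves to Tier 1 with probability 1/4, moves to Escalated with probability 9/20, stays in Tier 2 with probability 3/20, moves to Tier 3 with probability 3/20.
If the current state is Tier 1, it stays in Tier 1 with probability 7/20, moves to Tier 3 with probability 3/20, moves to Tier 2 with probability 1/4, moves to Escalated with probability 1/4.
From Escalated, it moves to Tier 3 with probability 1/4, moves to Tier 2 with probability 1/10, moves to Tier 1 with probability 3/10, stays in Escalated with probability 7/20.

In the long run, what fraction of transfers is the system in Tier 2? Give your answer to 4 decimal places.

0.1887

Let the stationary distribution be π with π = πP and π_1 + π_2 + π_3 + π_4 = 1.
π_1 = 0.35·π_1 + 0.15·π_2 + 0.15·π_3 + 0.25·π_4
π_2 = 0.25·π_1 + 0.15·π_2 + 0.25·π_3 + 0.1·π_4
π_3 = 0.3·π_1 + 0.25·π_2 + 0.35·π_3 + 0.3·π_4
Solving with the normalization constraint gives π = (0.2228, 0.1887, 0.3059, 0.2826).
So the stationary probability of Tier 2 is 0.1887.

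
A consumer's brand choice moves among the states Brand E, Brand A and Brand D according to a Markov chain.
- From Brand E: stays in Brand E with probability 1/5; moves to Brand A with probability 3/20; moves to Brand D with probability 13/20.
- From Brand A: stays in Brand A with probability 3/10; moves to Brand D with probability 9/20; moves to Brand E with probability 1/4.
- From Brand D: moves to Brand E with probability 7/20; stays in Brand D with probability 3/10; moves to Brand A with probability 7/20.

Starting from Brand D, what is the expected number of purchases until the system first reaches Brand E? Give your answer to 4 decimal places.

3.1579

Let t(s) be the expected number of purchases to first reach Brand E from state s, with t(Brand E) = 0. Conditioning on the first purchase:
t(Brand A) = 1 + 0.3·t(Brand A) + 0.45·t(Brand D)
t(Brand D) = 1 + 0.35·t(Brand A) + 0.3·t(Brand D)
Solving: t(Brand A) = 3.4586, t(Brand D) = 3.1579.
Expected purchases from Brand D to Brand E: 3.1579.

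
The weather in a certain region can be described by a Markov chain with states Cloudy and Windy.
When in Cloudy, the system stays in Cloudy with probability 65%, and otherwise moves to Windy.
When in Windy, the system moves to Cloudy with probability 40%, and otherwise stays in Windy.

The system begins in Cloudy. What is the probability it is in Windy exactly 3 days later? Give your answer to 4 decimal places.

0.4594

Propagate the distribution vector 3 days from Cloudy.
After 0 days: (1.0000, 0.0000)
After 1 day: (0.6500, 0.3500)
After 2 days: (0.5625, 0.4375)
After 3 days: (0.5406, 0.4594)
P(in Windy after 3 days) = 0.4594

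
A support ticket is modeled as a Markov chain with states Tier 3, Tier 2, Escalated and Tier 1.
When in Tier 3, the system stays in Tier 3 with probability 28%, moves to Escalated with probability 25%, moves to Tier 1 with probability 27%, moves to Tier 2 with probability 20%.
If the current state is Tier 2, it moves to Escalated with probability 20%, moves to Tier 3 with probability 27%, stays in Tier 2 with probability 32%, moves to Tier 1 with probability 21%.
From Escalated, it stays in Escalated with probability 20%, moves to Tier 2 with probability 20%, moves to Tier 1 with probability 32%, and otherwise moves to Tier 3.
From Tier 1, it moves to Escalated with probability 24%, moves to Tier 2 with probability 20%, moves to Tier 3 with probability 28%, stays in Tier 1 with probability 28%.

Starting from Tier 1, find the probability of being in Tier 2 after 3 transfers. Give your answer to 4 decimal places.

0.2269

Propagate the distribution vector 3 transfers from Tier 1.
After 0 transfers: (0.0000, 0.0000, 0.0000, 1.0000)
After 1 transfer: (0.2800, 0.2000, 0.2400, 0.2800)
After 2 transfers: (0.2780, 0.2240, 0.2252, 0.2728)
After 3 transfers: (0.2778, 0.2269, 0.2248, 0.2705)
P(in Tier 2 after 3 transfers) = 0.2269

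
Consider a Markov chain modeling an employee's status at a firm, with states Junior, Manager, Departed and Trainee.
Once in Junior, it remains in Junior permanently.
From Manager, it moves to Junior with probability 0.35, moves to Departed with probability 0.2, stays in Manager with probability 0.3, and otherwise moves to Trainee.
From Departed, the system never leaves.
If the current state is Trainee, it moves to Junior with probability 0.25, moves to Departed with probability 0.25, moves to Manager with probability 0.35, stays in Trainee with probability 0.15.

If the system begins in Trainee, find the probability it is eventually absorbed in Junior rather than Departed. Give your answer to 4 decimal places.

Let h(s) be the probability of absorption at Junior starting from transient state s. Then h(Junior) = 1 and h(Departed) = 0. By first-step analysis:
h(Manager) = 0.35·1 + 0.3·h(Manager) + 0.2·0 + 0.15·h(Trainee)
h(Trainee) = 0.25·1 + 0.35·h(Manager) + 0.25·0 + 0.15·h(Trainee)
Solving: h(Manager) = 0.6175, h(Trainee) = 0.5484.
Starting from Trainee, the probability is 0.5484.

0.5484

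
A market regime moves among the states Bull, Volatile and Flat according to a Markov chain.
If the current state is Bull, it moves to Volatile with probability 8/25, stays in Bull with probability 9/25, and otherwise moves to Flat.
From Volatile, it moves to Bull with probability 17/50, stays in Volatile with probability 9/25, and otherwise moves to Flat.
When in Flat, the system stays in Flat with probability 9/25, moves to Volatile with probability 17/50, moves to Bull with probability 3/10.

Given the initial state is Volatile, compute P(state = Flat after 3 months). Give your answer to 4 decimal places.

0.3262

Propagate the distribution vector 3 months from Volatile.
After 0 months: (0.0000, 1.0000, 0.0000)
After 1 month: (0.3400, 0.3600, 0.3000)
After 2 months: (0.3348, 0.3404, 0.3248)
After 3 months: (0.3337, 0.3401, 0.3262)
P(in Flat after 3 months) = 0.3262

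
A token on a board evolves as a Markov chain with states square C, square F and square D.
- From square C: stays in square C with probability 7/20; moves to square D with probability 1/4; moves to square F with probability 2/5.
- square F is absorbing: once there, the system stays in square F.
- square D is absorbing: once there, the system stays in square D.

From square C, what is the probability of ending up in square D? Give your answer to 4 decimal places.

Let h(s) be the probability of absorption at square D starting from transient state s. Then h(square D) = 1 and h(square F) = 0. By first-step analysis:
h(square C) = 0.35·h(square C) + 0.4·0 + 0.25·1
Solving: h(square C) = 0.3846.
Starting from square C, the probability is 0.3846.

0.3846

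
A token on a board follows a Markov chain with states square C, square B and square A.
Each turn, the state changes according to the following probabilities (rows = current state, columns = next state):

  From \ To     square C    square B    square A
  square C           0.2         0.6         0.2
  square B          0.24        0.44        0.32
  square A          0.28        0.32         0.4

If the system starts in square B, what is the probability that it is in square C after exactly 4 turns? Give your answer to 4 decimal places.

Propagate the distribution vector 4 turns from square B.
After 0 turns: (0.0000, 1.0000, 0.0000)
After 1 turn: (0.2400, 0.4400, 0.3200)
After 2 turns: (0.2432, 0.4400, 0.3168)
After 3 turns: (0.2429, 0.4409, 0.3162)
After 4 turns: (0.2429, 0.4409, 0.3161)
P(in square C after 4 turns) = 0.2429

0.2429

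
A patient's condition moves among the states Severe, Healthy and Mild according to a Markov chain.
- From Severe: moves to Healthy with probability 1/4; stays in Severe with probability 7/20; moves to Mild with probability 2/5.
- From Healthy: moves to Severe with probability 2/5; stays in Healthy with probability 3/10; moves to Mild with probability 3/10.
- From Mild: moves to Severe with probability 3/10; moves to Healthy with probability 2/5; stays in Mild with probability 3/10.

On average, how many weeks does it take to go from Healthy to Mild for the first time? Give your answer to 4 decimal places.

2.9577

Let t(s) be the expected number of weeks to first reach Mild from state s, with t(Mild) = 0. Conditioning on the first week:
t(Severe) = 1 + 0.35·t(Severe) + 0.25·t(Healthy)
t(Healthy) = 1 + 0.4·t(Severe) + 0.3·t(Healthy)
Solving: t(Severe) = 2.6761, t(Healthy) = 2.9577.
Expected weeks from Healthy to Mild: 2.9577.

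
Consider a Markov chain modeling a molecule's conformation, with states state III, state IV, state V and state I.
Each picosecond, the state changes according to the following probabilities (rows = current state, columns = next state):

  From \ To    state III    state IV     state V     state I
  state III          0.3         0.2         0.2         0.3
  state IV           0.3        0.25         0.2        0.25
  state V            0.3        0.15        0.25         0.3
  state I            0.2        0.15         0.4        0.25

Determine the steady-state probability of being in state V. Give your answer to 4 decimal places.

0.2689

Let the stationary distribution be π with π = πP and π_1 + π_2 + π_3 + π_4 = 1.
π_1 = 0.3·π_1 + 0.3·π_2 + 0.3·π_3 + 0.2·π_4
π_2 = 0.2·π_1 + 0.25·π_2 + 0.15·π_3 + 0.15·π_4
π_3 = 0.2·π_1 + 0.2·π_2 + 0.25·π_3 + 0.4·π_4
Solving with the normalization constraint gives π = (0.2723, 0.1818, 0.2689, 0.2771).
So the stationary probability of state V is 0.2689.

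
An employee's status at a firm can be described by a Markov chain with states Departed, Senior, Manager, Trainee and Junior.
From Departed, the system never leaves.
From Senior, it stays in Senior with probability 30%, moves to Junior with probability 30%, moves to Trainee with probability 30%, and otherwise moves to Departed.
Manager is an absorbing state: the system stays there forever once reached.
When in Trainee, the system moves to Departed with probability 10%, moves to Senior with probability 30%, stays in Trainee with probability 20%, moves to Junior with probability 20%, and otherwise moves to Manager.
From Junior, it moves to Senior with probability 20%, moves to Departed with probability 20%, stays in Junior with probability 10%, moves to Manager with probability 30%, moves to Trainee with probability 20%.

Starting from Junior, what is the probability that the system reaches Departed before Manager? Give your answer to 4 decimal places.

Let h(s) be the probability of absorption at Departed starting from transient state s. Then h(Departed) = 1 and h(Manager) = 0. By first-step analysis:
h(Senior) = 0.1·1 + 0.3·h(Senior) + 0.3·h(Trainee) + 0.3·h(Junior)
h(Trainee) = 0.1·1 + 0.3·h(Senior) + 0.2·0 + 0.2·h(Trainee) + 0.2·h(Junior)
h(Junior) = 0.2·1 + 0.2·h(Senior) + 0.3·0 + 0.2·h(Trainee) + 0.1·h(Junior)
Solving: h(Senior) = 0.5079, h(Trainee) = 0.4227, h(Junior) = 0.4290.
Starting from Junior, the probability is 0.4290.

0.4290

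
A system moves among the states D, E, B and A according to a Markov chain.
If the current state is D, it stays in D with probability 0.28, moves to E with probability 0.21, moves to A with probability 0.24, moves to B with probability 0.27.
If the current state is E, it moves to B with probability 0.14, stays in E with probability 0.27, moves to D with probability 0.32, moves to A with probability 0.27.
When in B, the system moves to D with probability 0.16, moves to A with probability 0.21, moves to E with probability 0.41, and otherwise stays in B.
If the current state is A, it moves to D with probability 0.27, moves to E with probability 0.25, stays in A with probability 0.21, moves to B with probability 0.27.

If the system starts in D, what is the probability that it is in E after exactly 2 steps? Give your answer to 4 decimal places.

0.2862

Propagate the distribution vector 2 steps from D.
After 0 steps: (1.0000, 0.0000, 0.0000, 0.0000)
After 1 step: (0.2800, 0.2100, 0.2700, 0.2400)
After 2 steps: (0.2536, 0.2862, 0.2292, 0.2310)
P(in E after 2 steps) = 0.2862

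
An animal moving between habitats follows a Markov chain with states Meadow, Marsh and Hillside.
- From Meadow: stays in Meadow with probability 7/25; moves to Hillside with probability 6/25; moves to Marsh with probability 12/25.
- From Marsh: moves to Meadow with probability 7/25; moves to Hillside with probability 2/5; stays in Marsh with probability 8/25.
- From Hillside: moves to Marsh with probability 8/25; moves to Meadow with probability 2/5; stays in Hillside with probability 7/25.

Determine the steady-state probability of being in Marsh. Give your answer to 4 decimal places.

0.3708

Let the stationary distribution be π with π = πP and π_1 + π_2 + π_3 = 1.
π_1 = 0.28·π_1 + 0.28·π_2 + 0.4·π_3
π_2 = 0.48·π_1 + 0.32·π_2 + 0.32·π_3
Solving with the normalization constraint gives π = (0.3174, 0.3708, 0.3118).
So the stationary probability of Marsh is 0.3708.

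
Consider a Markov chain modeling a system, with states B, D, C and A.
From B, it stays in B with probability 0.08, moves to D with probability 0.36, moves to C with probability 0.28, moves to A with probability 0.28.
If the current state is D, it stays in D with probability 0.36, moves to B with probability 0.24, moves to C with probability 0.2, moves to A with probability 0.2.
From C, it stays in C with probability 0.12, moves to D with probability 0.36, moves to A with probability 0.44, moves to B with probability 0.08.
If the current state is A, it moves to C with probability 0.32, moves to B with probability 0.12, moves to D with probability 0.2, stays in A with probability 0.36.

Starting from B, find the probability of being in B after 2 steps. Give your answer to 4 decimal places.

Propagate the distribution vector 2 steps from B.
After 0 steps: (1.0000, 0.0000, 0.0000, 0.0000)
After 1 step: (0.0800, 0.3600, 0.2800, 0.2800)
After 2 steps: (0.1488, 0.3152, 0.2176, 0.3184)
P(in B after 2 steps) = 0.1488

0.1488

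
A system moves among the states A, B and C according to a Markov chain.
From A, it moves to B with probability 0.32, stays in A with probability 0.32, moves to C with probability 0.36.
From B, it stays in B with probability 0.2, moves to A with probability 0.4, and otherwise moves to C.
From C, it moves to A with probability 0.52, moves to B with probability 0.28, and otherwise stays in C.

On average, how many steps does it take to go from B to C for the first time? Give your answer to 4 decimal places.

2.5962

Let t(s) be the expected number of steps to first reach C from state s, with t(C) = 0. Conditioning on the first step:
t(A) = 1 + 0.32·t(A) + 0.32·t(B)
t(B) = 1 + 0.4·t(A) + 0.2·t(B)
Solving: t(A) = 2.6923, t(B) = 2.5962.
Expected steps from B to C: 2.5962.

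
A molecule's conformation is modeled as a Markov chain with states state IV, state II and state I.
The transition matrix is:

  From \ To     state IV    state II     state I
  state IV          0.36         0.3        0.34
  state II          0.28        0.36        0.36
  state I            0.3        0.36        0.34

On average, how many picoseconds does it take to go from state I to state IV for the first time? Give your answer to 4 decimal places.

3.4153

Let t(s) be the expected number of picoseconds to first reach state IV from state s, with t(state IV) = 0. Conditioning on the first picosecond:
t(state II) = 1 + 0.36·t(state II) + 0.36·t(state I)
t(state I) = 1 + 0.36·t(state II) + 0.34·t(state I)
Solving: t(state II) = 3.4836, t(state I) = 3.4153.
Expected picoseconds from state I to state IV: 3.4153.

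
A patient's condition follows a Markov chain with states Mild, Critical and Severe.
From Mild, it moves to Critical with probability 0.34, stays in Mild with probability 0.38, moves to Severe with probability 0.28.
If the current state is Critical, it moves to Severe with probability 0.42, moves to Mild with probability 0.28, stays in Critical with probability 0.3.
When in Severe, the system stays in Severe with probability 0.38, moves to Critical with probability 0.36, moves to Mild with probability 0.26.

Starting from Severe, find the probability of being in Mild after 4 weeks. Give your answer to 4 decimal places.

Propagate the distribution vector 4 weeks from Severe.
After 0 weeks: (0.0000, 0.0000, 1.0000)
After 1 week: (0.2600, 0.3600, 0.3800)
After 2 weeks: (0.2984, 0.3332, 0.3684)
After 3 weeks: (0.3025, 0.3340, 0.3635)
After 4 weeks: (0.3030, 0.3339, 0.3631)
P(in Mild after 4 weeks) = 0.3030

0.3030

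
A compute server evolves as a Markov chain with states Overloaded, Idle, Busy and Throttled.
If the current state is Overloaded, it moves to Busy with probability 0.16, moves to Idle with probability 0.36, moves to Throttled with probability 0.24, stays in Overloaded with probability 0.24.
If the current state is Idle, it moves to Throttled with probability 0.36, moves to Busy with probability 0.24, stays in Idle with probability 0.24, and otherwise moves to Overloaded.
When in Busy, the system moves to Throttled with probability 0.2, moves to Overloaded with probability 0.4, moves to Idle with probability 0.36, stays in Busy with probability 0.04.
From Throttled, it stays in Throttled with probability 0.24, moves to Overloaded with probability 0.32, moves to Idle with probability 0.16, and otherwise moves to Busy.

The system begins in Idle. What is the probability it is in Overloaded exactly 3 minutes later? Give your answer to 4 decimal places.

Propagate the distribution vector 3 minutes from Idle.
After 0 minutes: (0.0000, 1.0000, 0.0000, 0.0000)
After 1 minute: (0.1600, 0.2400, 0.2400, 0.3600)
After 2 minutes: (0.2880, 0.2592, 0.1936, 0.2592)
After 3 minutes: (0.2710, 0.2771, 0.1886, 0.2634)
P(in Overloaded after 3 minutes) = 0.2710

0.2710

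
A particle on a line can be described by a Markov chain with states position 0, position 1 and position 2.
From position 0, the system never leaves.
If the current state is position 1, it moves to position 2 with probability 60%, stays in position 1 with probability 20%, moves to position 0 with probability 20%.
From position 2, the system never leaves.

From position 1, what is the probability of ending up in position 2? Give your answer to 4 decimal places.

Let h(s) be the probability of absorption at position 2 starting from transient state s. Then h(position 2) = 1 and h(position 0) = 0. By first-step analysis:
h(position 1) = 0.2·0 + 0.2·h(position 1) + 0.6·1
Solving: h(position 1) = 0.7500.
Starting from position 1, the probability is 0.7500.

0.7500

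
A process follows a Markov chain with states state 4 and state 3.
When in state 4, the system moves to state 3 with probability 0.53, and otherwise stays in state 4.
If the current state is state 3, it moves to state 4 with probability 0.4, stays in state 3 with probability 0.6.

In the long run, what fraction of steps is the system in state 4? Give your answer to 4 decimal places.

Let the stationary distribution be π with π = πP and π_1 + π_2 = 1.
π_1 = 0.47·π_1 + 0.4·π_2
Solving with the normalization constraint gives π = (0.4301, 0.5699).
So the stationary probability of state 4 is 0.4301.

0.4301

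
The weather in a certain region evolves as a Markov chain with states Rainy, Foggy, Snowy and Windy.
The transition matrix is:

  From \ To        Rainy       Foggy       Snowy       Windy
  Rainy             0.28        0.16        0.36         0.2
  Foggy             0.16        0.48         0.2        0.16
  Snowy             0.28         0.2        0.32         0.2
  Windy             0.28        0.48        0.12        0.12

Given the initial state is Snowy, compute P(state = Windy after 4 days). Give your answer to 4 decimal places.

0.1732

Propagate the distribution vector 4 days from Snowy.
After 0 days: (0.0000, 0.0000, 1.0000, 0.0000)
After 1 day: (0.2800, 0.2000, 0.3200, 0.2000)
After 2 days: (0.2560, 0.3008, 0.2672, 0.1760)
After 3 days: (0.2439, 0.3233, 0.2589, 0.1739)
After 4 days: (0.2412, 0.3294, 0.2562, 0.1732)
P(in Windy after 4 days) = 0.1732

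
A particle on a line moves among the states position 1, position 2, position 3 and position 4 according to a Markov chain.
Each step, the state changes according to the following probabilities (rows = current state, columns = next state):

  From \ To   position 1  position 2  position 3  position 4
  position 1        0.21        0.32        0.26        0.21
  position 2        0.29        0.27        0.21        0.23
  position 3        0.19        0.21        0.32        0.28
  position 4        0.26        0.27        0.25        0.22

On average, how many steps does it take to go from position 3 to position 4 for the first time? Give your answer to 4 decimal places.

Let t(s) be the expected number of steps to first reach position 4 from state s, with t(position 4) = 0. Conditioning on the first step:
t(position 1) = 1 + 0.21·t(position 1) + 0.32·t(position 2) + 0.26·t(position 3)
t(position 2) = 1 + 0.29·t(position 1) + 0.27·t(position 2) + 0.21·t(position 3)
t(position 3) = 1 + 0.19·t(position 1) + 0.21·t(position 2) + 0.32·t(position 3)
Solving: t(position 1) = 4.2758, t(position 2) = 4.2091, t(position 3) = 3.9652.
Expected steps from position 3 to position 4: 3.9652.

3.9652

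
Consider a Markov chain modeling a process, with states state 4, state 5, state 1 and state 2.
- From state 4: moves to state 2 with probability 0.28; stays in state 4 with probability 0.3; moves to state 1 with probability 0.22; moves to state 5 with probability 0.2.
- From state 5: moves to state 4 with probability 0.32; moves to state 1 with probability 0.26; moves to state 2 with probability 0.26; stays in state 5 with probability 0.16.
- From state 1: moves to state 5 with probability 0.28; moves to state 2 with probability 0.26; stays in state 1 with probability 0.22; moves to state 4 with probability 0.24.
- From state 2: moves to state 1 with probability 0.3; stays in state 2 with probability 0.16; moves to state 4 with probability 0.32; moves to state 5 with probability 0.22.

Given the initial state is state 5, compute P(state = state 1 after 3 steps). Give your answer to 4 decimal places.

0.2480

Propagate the distribution vector 3 steps from state 5.
After 0 steps: (0.0000, 1.0000, 0.0000, 0.0000)
After 1 step: (0.3200, 0.1600, 0.2600, 0.2600)
After 2 steps: (0.2928, 0.2196, 0.2472, 0.2404)
After 3 steps: (0.2944, 0.2158, 0.2480, 0.2418)
P(in state 1 after 3 steps) = 0.2480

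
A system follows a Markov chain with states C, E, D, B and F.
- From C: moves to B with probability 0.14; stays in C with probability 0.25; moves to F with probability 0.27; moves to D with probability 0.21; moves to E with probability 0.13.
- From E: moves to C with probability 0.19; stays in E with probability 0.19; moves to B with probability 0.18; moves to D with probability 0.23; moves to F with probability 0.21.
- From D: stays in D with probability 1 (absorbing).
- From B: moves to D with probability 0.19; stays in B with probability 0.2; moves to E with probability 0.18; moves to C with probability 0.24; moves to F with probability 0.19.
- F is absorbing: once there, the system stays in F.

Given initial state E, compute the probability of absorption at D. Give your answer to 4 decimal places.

Let h(s) be the probability of absorption at D starting from transient state s. Then h(D) = 1 and h(F) = 0. By first-step analysis:
h(C) = 0.25·h(C) + 0.13·h(E) + 0.21·1 + 0.14·h(B) + 0.27·0
h(E) = 0.19·h(C) + 0.19·h(E) + 0.23·1 + 0.18·h(B) + 0.21·0
h(B) = 0.24·h(C) + 0.18·h(E) + 0.19·1 + 0.2·h(B) + 0.19·0
Solving: h(C) = 0.4575, h(E) = 0.4995, h(B) = 0.4871.
Starting from E, the probability is 0.4995.

0.4995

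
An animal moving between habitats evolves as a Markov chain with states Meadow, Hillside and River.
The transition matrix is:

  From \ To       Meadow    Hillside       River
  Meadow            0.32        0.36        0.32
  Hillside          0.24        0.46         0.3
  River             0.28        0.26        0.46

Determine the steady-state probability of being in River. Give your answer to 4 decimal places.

Let the stationary distribution be π with π = πP and π_1 + π_2 + π_3 = 1.
π_1 = 0.32·π_1 + 0.24·π_2 + 0.28·π_3
π_2 = 0.36·π_1 + 0.46·π_2 + 0.26·π_3
Solving with the normalization constraint gives π = (0.2767, 0.3596, 0.3637).
So the stationary probability of River is 0.3637.

0.3637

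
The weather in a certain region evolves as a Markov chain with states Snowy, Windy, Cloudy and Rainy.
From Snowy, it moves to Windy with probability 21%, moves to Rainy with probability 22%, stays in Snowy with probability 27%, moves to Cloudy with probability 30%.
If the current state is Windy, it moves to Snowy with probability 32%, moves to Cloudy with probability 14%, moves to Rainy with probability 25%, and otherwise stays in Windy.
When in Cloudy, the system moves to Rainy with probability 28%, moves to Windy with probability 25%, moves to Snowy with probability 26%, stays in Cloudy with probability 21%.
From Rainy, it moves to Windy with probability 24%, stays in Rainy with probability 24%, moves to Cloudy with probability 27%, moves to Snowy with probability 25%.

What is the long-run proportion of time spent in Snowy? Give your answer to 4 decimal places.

Let the stationary distribution be π with π = πP and π_1 + π_2 + π_3 + π_4 = 1.
π_1 = 0.27·π_1 + 0.32·π_2 + 0.26·π_3 + 0.25·π_4
π_2 = 0.21·π_1 + 0.29·π_2 + 0.25·π_3 + 0.24·π_4
π_3 = 0.3·π_1 + 0.14·π_2 + 0.21·π_3 + 0.27·π_4
Solving with the normalization constraint gives π = (0.2751, 0.2464, 0.2323, 0.2463).
So the stationary probability of Snowy is 0.2751.

0.2751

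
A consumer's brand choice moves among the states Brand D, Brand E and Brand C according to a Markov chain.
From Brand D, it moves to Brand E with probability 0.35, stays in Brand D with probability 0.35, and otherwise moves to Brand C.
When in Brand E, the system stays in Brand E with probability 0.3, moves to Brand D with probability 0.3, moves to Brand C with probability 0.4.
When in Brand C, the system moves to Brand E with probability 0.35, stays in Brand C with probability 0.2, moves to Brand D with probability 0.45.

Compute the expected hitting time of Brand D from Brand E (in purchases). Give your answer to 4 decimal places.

2.8571

Let t(s) be the expected number of purchases to first reach Brand D from state s, with t(Brand D) = 0. Conditioning on the first purchase:
t(Brand E) = 1 + 0.3·t(Brand E) + 0.4·t(Brand C)
t(Brand C) = 1 + 0.35·t(Brand E) + 0.2·t(Brand C)
Solving: t(Brand E) = 2.8571, t(Brand C) = 2.5000.
Expected purchases from Brand E to Brand D: 2.8571.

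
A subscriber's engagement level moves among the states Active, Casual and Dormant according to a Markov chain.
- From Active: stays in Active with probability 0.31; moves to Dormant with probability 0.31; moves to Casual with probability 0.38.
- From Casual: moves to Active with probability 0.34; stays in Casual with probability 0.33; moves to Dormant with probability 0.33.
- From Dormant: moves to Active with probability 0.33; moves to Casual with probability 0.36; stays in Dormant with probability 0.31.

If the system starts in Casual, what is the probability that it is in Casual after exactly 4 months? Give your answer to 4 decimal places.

0.3559

Propagate the distribution vector 4 months from Casual.
After 0 months: (0.0000, 1.0000, 0.0000)
After 1 month: (0.3400, 0.3300, 0.3300)
After 2 months: (0.3265, 0.3569, 0.3166)
After 3 months: (0.3270, 0.3558, 0.3171)
After 4 months: (0.3270, 0.3559, 0.3171)
P(in Casual after 4 months) = 0.3559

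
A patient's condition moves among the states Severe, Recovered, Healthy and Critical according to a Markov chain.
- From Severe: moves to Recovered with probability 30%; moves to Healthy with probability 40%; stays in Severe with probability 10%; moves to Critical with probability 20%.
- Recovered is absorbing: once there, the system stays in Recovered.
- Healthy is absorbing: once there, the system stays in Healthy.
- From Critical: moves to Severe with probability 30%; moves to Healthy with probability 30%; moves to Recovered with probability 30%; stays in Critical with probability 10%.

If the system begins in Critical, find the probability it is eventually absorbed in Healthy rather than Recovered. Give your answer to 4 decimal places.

Let h(s) be the probability of absorption at Healthy starting from transient state s. Then h(Healthy) = 1 and h(Recovered) = 0. By first-step analysis:
h(Severe) = 0.1·h(Severe) + 0.3·0 + 0.4·1 + 0.2·h(Critical)
h(Critical) = 0.3·h(Severe) + 0.3·0 + 0.3·1 + 0.1·h(Critical)
Solving: h(Severe) = 0.5600, h(Critical) = 0.5200.
Starting from Critical, the probability is 0.5200.

0.5200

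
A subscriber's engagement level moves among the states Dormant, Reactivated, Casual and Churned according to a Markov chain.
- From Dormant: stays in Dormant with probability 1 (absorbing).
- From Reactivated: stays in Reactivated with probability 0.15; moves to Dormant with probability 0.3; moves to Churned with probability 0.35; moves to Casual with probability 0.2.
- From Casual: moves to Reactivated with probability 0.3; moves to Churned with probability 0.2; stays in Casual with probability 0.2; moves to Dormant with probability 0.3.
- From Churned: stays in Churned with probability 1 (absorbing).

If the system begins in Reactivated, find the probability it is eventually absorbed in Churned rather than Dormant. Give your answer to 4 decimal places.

0.5161

Let h(s) be the probability of absorption at Churned starting from transient state s. Then h(Churned) = 1 and h(Dormant) = 0. By first-step analysis:
h(Reactivated) = 0.3·0 + 0.15·h(Reactivated) + 0.2·h(Casual) + 0.35·1
h(Casual) = 0.3·0 + 0.3·h(Reactivated) + 0.2·h(Casual) + 0.2·1
Solving: h(Reactivated) = 0.5161, h(Casual) = 0.4435.
Starting from Reactivated, the probability is 0.5161.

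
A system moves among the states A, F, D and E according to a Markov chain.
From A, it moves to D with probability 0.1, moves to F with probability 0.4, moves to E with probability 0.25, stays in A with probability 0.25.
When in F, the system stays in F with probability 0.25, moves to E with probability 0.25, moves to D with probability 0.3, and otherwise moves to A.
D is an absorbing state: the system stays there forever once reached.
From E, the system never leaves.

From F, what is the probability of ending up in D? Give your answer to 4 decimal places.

0.5078

Let h(s) be the probability of absorption at D starting from transient state s. Then h(D) = 1 and h(E) = 0. By first-step analysis:
h(A) = 0.25·h(A) + 0.4·h(F) + 0.1·1 + 0.25·0
h(F) = 0.2·h(A) + 0.25·h(F) + 0.3·1 + 0.25·0
Solving: h(A) = 0.4041, h(F) = 0.5078.
Starting from F, the probability is 0.5078.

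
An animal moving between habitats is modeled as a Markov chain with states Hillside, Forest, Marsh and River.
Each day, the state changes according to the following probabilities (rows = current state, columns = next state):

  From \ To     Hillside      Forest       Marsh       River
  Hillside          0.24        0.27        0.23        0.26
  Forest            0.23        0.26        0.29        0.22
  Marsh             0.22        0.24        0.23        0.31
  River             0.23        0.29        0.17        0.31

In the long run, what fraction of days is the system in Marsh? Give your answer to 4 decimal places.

Let the stationary distribution be π with π = πP and π_1 + π_2 + π_3 + π_4 = 1.
π_1 = 0.24·π_1 + 0.23·π_2 + 0.22·π_3 + 0.23·π_4
π_2 = 0.27·π_1 + 0.26·π_2 + 0.24·π_3 + 0.29·π_4
π_3 = 0.23·π_1 + 0.29·π_2 + 0.23·π_3 + 0.17·π_4
Solving with the normalization constraint gives π = (0.2300, 0.2659, 0.2295, 0.2746).
So the stationary probability of Marsh is 0.2295.

0.2295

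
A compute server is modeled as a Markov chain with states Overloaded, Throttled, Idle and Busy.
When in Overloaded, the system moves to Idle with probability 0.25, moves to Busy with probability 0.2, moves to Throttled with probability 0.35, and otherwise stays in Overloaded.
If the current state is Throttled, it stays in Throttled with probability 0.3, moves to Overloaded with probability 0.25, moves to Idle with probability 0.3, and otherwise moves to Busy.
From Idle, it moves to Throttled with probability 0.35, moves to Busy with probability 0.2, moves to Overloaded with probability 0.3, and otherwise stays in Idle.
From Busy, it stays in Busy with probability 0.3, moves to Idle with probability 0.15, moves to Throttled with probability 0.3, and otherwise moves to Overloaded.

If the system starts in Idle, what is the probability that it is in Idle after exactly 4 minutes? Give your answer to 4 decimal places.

Propagate the distribution vector 4 minutes from Idle.
After 0 minutes: (0.0000, 0.0000, 1.0000, 0.0000)
After 1 minute: (0.3000, 0.3500, 0.1500, 0.2000)
After 2 minutes: (0.2425, 0.3225, 0.2325, 0.2025)
After 3 minutes: (0.2495, 0.3238, 0.2226, 0.2041)
After 4 minutes: (0.2487, 0.3236, 0.2235, 0.2042)
P(in Idle after 4 minutes) = 0.2235

0.2235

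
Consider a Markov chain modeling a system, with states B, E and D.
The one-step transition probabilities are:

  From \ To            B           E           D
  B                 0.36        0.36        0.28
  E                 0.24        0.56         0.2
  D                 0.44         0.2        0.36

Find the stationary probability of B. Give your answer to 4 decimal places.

Let the stationary distribution be π with π = πP and π_1 + π_2 + π_3 = 1.
π_1 = 0.36·π_1 + 0.24·π_2 + 0.44·π_3
π_2 = 0.36·π_1 + 0.56·π_2 + 0.2·π_3
Solving with the normalization constraint gives π = (0.3341, 0.3960, 0.2699).
So the stationary probability of B is 0.3341.

0.3341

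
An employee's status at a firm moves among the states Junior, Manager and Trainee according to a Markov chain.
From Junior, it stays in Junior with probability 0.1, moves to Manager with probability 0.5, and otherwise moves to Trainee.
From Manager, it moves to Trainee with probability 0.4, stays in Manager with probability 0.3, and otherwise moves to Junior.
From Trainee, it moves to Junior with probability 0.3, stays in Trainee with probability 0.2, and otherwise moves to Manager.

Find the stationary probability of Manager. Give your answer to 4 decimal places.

Let the stationary distribution be π with π = πP and π_1 + π_2 + π_3 = 1.
π_1 = 0.1·π_1 + 0.3·π_2 + 0.3·π_3
π_2 = 0.5·π_1 + 0.3·π_2 + 0.5·π_3
Solving with the normalization constraint gives π = (0.2500, 0.4167, 0.3333).
So the stationary probability of Manager is 0.4167.

0.4167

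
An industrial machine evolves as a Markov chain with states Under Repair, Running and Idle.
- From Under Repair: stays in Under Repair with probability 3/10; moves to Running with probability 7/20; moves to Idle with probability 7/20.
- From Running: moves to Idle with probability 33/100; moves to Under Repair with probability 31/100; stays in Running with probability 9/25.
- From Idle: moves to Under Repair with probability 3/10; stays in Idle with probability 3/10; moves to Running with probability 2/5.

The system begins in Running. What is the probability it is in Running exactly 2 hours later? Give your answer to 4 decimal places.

Sum over the intermediate state after 1 hour:
P = P(Running→Under Repair)·P(Under Repair→Running) + P(Running→Running)·P(Running→Running) + P(Running→Idle)·P(Idle→Running)
  = 0.31×0.35 + 0.36×0.36 + 0.33×0.4
  = 0.1085 + 0.1296 + 0.1320 = 0.3701

0.3701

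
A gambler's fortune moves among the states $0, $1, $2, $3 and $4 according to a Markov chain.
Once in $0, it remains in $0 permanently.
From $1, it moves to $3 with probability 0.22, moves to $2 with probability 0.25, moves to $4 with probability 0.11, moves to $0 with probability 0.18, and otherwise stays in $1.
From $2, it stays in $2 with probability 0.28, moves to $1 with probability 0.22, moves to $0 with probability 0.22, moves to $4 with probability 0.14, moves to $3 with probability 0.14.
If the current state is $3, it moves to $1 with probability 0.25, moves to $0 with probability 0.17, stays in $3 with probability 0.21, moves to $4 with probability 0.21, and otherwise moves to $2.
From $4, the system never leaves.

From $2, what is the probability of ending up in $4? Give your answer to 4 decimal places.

Let h(s) be the probability of absorption at $4 starting from transient state s. Then h($4) = 1 and h($0) = 0. By first-step analysis:
h($1) = 0.18·0 + 0.24·h($1) + 0.25·h($2) + 0.22·h($3) + 0.11·1
h($2) = 0.22·0 + 0.22·h($1) + 0.28·h($2) + 0.14·h($3) + 0.14·1
h($3) = 0.17·0 + 0.25·h($1) + 0.16·h($2) + 0.21·h($3) + 0.21·1
Solving: h($1) = 0.4222, h($2) = 0.4176, h($3) = 0.4840.
Starting from $2, the probability is 0.4176.

0.4176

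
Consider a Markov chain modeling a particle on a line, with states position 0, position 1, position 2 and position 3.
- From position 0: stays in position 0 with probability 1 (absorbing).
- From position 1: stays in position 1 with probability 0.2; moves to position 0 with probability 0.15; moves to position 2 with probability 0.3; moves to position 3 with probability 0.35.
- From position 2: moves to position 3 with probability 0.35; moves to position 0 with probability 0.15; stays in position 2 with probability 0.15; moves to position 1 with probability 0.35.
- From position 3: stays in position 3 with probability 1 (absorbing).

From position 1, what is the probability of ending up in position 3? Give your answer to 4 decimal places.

0.7000

Let h(s) be the probability of absorption at position 3 starting from transient state s. Then h(position 3) = 1 and h(position 0) = 0. By first-step analysis:
h(position 1) = 0.15·0 + 0.2·h(position 1) + 0.3·h(position 2) + 0.35·1
h(position 2) = 0.15·0 + 0.35·h(position 1) + 0.15·h(position 2) + 0.35·1
Solving: h(position 1) = 0.7000, h(position 2) = 0.7000.
Starting from position 1, the probability is 0.7000.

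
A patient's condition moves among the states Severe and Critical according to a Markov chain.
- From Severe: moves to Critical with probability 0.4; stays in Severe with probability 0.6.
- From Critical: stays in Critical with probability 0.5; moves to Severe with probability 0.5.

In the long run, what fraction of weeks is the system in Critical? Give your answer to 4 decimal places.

0.4444

Let the stationary distribution be π with π = πP and π_1 + π_2 = 1.
π_1 = 0.6·π_1 + 0.5·π_2
Solving with the normalization constraint gives π = (0.5556, 0.4444).
So the stationary probability of Critical is 0.4444.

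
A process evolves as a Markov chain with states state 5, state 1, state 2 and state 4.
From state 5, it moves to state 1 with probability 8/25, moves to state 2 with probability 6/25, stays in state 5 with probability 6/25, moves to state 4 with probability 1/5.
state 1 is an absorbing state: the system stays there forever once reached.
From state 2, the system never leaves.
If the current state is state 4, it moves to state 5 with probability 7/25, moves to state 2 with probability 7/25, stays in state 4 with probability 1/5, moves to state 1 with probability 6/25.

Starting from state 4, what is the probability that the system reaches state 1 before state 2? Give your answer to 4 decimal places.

Let h(s) be the probability of absorption at state 1 starting from transient state s. Then h(state 1) = 1 and h(state 2) = 0. By first-step analysis:
h(state 5) = 0.24·h(state 5) + 0.32·1 + 0.24·0 + 0.2·h(state 4)
h(state 4) = 0.28·h(state 5) + 0.24·1 + 0.28·0 + 0.2·h(state 4)
Solving: h(state 5) = 0.5507, h(state 4) = 0.4928.
Starting from state 4, the probability is 0.4928.

0.4928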